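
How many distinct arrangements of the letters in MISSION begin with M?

With the first slot taken by M, it remains to arrange the other 6 letters (ISSION).
Those 6 letters have I appearing twice and S appearing twice, giving (6)!/(2!·2!) = 180.

180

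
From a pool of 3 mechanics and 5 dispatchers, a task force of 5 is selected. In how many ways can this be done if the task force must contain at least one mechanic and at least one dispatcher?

55

With no constraint there are C(8,5) = 56 possible selections.
Selections missing a whole group: no mechanics → C(5,5) = 1; no dispatchers → C(3,5) = 0.
Both groups omitted at once is impossible, so 56 − 1 = 55.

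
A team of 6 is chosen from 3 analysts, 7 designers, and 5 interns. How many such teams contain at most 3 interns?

Split by how many interns are chosen (0 through 3).
Sum: C(5,0)·C(10,6) + C(5,1)·C(10,5) + C(5,2)·C(10,4) + C(5,3)·C(10,3) = 210 + 1260 + 2100 + 1200 = 4770.

4770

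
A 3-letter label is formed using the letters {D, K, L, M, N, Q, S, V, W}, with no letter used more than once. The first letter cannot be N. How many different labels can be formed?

448

The first letter has 9−1 = 8 choices (anything except N).
The remaining 2 letters are filled from the other 8 symbols without repetition: 8 × 7 = 56.
Total: 8 × 56 = 448.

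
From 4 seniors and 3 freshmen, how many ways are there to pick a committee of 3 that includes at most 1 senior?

Split by how many seniors are chosen (0 through 1).
Sum: C(4,0)·C(3,3) + C(4,1)·C(3,2) = 1 + 12 = 13.

13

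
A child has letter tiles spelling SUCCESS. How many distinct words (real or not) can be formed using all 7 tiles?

420

SUCCESS has 7 letters with C appearing twice and S appearing 3 times.
Dividing 7! = 5040 by 3!·2! = 12 for the repeated letters gives 420.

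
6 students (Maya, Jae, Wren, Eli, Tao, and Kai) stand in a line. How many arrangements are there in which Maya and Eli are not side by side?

Of the 6! = 720 arrangements, those with Maya and Eli adjacent number 2 × 5! = 240 (treat the pair as a block with 2 internal orders).
Complementary counting: 720 − 240 = 480.

480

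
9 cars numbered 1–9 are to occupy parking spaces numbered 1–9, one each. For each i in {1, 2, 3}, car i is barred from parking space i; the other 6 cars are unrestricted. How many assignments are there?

Let Aᵢ (for i ∈ {1, 2, 3}) be the placements that put car i in its forbidden parking space. Any j of these fix j positions, leaving (9−j)! ways to fill the rest, and there are C(3,j) ways to pick which j.
By inclusion–exclusion, the number of valid placements is Σ_{j=0}^{3} (−1)^j C(3,j)·(9−j)!.
Computing: 362880 − 120960 + 15120 − 720 = 256320.

256320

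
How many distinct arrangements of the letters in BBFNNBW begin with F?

Fix F in the first position and arrange the remaining 6 letters.
Those 6 letters have B appearing 3 times and N appearing twice, giving (6)!/(3!·2!) = 60.

60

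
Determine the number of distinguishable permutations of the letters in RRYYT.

30

RRYYT has 5 letters with R appearing twice and Y appearing twice.
Dividing 5! = 120 by 2!·2! = 4 for the repeated letters gives 30.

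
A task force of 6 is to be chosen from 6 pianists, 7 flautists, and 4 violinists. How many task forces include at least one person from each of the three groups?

Unrestricted: C(17,6) = 12376 ways to pick any 6 of the 17.
Subtract selections that omit an entire group: no pianists → C(11,6) = 462; no flautists → C(10,6) = 210; no violinists → C(13,6) = 1716.
Add back selections omitting two groups (i.e. drawn from a single group): C(6,6) + C(7,6) + C(4,6) = 8.
By inclusion–exclusion: 12376 − 2388 + 8 = 9996.

9996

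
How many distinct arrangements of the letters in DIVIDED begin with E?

With the first slot taken by E, it remains to arrange the other 6 letters (DIVIDD).
Those 6 letters have D appearing 3 times and I appearing twice, giving (6)!/(3!·2!) = 60.

60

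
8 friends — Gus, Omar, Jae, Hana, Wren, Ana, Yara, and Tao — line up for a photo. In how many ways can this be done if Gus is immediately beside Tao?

10080

Glue Gus and Tao into one block (2 internal orders), leaving 7 units to arrange in a row.
That gives 2 × 7! = 2 × 5040 = 10080.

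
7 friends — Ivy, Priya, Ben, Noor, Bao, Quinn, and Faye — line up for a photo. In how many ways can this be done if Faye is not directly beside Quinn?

Of the 7! = 5040 arrangements, those with Faye and Quinn adjacent number 2 × 6! = 1440 (treat the pair as a block with 2 internal orders).
Complementary counting: 5040 − 1440 = 3600.

3600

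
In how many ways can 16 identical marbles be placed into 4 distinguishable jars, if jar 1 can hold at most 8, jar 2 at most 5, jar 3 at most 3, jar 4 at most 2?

10

Ignoring the caps, the number of non-negative solutions to x_1+…+x_4 = 16 is C(19,3) = 969.
Subtract solutions that violate a single cap (substitute x_i' = x_i − (cap_i+1)): x_1 ≥ 9 gives C(10,3) = 120; x_2 ≥ 6 gives C(13,3) = 286; x_3 ≥ 4 gives C(15,3) = 455; x_4 ≥ 3 gives C(16,3) = 560. Together 1421.
Add back pairs where two caps are both exceeded: 4 + 20 + 35 + 84 + 120 + 220 = 483.
Subtract triples: 0 + 0 + 1 + 20 = 21.
By inclusion–exclusion the count is 969 − 1421 + 483 − 21 = 10.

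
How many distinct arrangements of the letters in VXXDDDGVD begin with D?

With the first slot taken by D, it remains to arrange the other 8 letters (VXXDDGVD).
Those 8 letters have D appearing 3 times, V appearing twice, and X appearing twice, giving (8)!/(3!·2!·2!) = 1680.

1680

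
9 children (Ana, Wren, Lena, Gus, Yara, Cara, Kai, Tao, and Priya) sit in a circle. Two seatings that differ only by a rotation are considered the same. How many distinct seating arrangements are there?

40320

Seat Ana anywhere (absorbing the rotational symmetry), then permute the other 8: (8)! = 40320.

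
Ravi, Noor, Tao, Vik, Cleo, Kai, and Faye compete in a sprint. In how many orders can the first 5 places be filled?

This is an ordered selection of 5 from 7: P(7,5).
That gives 7 × 6 × 5 × 4 × 3 = 2520.

2520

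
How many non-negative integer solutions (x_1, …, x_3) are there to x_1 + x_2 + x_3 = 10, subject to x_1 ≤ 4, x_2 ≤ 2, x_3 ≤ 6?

6

By stars and bars, unrestricted non-negative solutions to x_1+…+x_3 = 10 number C(10+2,2) = 66.
Subtract solutions that violate a single cap (substitute x_i' = x_i − (cap_i+1)): x_1 ≥ 5 gives C(7,2) = 21; x_2 ≥ 3 gives C(9,2) = 36; x_3 ≥ 7 gives C(5,2) = 10. Together 67.
Add back pairs where two caps are both exceeded: 6 + 0 + 1 = 7.
By inclusion–exclusion the count is 66 − 67 + 7 = 6.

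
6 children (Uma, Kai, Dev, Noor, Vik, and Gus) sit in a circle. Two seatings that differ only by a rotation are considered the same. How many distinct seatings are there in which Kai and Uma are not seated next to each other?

72

Without the restriction there are (5)! = 120 seatings.
Those with Kai next to Uma: fuse the pair into one unit and seat 5 units around a circle — 2·(4)! = 48.
Subtracting, 120 − 48 = 72.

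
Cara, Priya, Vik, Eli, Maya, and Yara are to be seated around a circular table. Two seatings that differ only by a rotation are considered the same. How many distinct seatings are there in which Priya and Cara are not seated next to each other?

72

Without the restriction there are (5)! = 120 seatings.
Seatings with Priya beside Cara: treat them as a block with 2 internal orders, giving 2 × (4)! = 48.
Subtracting, 120 − 48 = 72.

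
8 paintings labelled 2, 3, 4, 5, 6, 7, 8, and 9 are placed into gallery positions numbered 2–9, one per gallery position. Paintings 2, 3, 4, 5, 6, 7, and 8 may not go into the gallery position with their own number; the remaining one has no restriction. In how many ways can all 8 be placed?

16687

Let Aᵢ (for 2 ≤ i ≤ 8) be the placements that put painting i in its forbidden gallery position. Any j of these fix j positions, leaving (8−j)! ways to fill the rest, and there are C(7,j) ways to pick which j.
By inclusion–exclusion, the number of valid placements is Σ_{j=0}^{7} (−1)^j C(7,j)·(8−j)!.
Computing: 40320 − 35280 + 15120 − 4200 + 840 − 126 + 14 − 1 = 16687.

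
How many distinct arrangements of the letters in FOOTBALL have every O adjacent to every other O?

Treat the 2 copies of O as a single block. The multiset to arrange is then {OO, A, B, F, L, L, T}, 7 items in all.
That gives (7)!/(2!) = 2520 arrangements.

2520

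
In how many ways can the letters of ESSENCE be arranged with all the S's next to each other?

Treat the 2 copies of S as a single block. The multiset to arrange is then {SS, C, E, E, E, N}, 6 items in all.
That gives (6)!/(3!) = 120 arrangements.

120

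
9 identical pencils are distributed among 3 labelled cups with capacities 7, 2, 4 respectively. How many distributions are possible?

12

Ignoring the caps, the number of non-negative solutions to x_1+…+x_3 = 9 is C(11,2) = 55.
Subtract solutions that violate a single cap (substitute x_i' = x_i − (cap_i+1)): x_1 ≥ 8 gives C(3,2) = 3; x_2 ≥ 3 gives C(8,2) = 28; x_3 ≥ 5 gives C(6,2) = 15. Together 46.
Add back pairs where two caps are both exceeded: 0 + 0 + 3 = 3.
By inclusion–exclusion the count is 55 − 46 + 3 = 12.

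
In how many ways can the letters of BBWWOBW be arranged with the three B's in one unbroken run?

Treat the 3 copies of B as a single block. The multiset to arrange is then {BBB, O, W, W, W}, 5 items in all.
That gives (5)!/(3!) = 20 arrangements.

20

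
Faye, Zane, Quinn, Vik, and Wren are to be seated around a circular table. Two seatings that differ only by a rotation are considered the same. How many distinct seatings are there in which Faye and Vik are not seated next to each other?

12

All circular seatings of 5 people number (4)! = 24.
Seatings with Faye beside Vik: treat them as a block with 2 internal orders, giving 2 × (3)! = 12.
Subtracting, 24 − 12 = 12.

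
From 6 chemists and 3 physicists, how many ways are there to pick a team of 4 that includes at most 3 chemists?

111

Split by how many chemists are chosen (0 through 3).
Sum: C(6,0)·C(3,4) + C(6,1)·C(3,3) + C(6,2)·C(3,2) + C(6,3)·C(3,1) = 0 + 6 + 45 + 60 = 111.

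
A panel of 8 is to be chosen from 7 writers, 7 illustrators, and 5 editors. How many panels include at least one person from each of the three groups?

71589

Total 8-person selections from all 19: C(19,8) = 75582.
Subtract selections that omit an entire group: no writers → C(12,8) = 495; no illustrators → C(12,8) = 495; no editors → C(14,8) = 3003.
Add back selections omitting two groups (i.e. drawn from a single group): C(7,8) + C(7,8) + C(5,8) = 0.
By inclusion–exclusion: 75582 − 3993 + 0 = 71589.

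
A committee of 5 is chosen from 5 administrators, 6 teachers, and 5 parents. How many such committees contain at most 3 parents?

4312

Split by how many parents are chosen (0 through 3).
Sum: C(5,0)·C(11,5) + C(5,1)·C(11,4) + C(5,2)·C(11,3) + C(5,3)·C(11,2) = 462 + 1650 + 1650 + 550 = 4312.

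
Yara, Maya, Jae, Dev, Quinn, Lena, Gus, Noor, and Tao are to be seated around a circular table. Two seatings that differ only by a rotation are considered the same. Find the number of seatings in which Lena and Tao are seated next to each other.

10080

Treat {Lena, Tao} as one unit (2 internal orders) and seat the resulting 8 units around the table: (7)! circular arrangements.
So 2 × (7)! = 2 × 5040 = 10080.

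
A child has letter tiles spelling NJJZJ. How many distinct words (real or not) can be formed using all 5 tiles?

Letter multiplicities in NJJZJ: J×3, N×1, Z×1.
So there are 5! / (3!) = 20 distinguishable arrangements.

20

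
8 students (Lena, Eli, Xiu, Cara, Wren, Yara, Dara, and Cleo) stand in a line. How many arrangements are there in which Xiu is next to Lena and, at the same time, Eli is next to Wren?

Treat {Xiu,Lena} as one block (2 orders) and {Eli,Wren} as another (2 orders).
That leaves 6 units to arrange: 2 × 2 × 6! = 4 × 720 = 2880.

2880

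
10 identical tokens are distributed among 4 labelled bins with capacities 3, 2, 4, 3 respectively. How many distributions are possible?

10

By stars and bars, unrestricted non-negative solutions to x_1+…+x_4 = 10 number C(10+3,3) = 286.
Subtract solutions that violate a single cap (substitute x_i' = x_i − (cap_i+1)): x_1 ≥ 4 gives C(9,3) = 84; x_2 ≥ 3 gives C(10,3) = 120; x_3 ≥ 5 gives C(8,3) = 56; x_4 ≥ 4 gives C(9,3) = 84. Together 344.
Add back pairs where two caps are both exceeded: 20 + 4 + 10 + 10 + 20 + 4 = 68.
By inclusion–exclusion the count is 286 − 344 + 68 = 10.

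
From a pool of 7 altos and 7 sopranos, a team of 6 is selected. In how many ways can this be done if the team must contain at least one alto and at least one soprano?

With no constraint there are C(14,6) = 3003 possible selections.
Subtract selections that omit an entire group: no altos → C(7,6) = 7; no sopranos → C(7,6) = 7.
Both groups omitted at once is impossible, so 3003 − 14 = 2989.

2989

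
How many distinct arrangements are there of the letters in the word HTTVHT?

Letter multiplicities in HTTVHT: H×2, T×3, V×1.
Dividing 6! = 720 by 3!·2! = 12 for the repeated letters gives 60.

60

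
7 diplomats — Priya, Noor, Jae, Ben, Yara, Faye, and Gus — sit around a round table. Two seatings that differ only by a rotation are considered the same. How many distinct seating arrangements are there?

Fix one person's seat to break rotational symmetry; the remaining 6 people can be arranged in (6)! = 720 ways.

720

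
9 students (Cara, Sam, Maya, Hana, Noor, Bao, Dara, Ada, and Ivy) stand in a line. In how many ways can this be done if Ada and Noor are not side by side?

There are 9! = 362880 arrangements in all. If Ada and Noor are adjacent, merging them into one block gives 2·(8)! = 80640 arrangements.
Complementary counting: 362880 − 80640 = 282240.

282240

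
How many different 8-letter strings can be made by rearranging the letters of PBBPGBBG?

PBBPGBBG has 8 letters with B appearing 4 times, G appearing twice, and P appearing twice.
Dividing 8! = 40320 by 4!·2!·2! = 96 for the repeated letters gives 420.

420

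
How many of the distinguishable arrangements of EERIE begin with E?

With the first slot taken by E, it remains to arrange the other 4 letters (ERIE).
Those 4 letters have E appearing twice, giving (4)!/(2!) = 12.

12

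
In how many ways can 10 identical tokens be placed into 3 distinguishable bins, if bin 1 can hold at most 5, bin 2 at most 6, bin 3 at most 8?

By stars and bars, unrestricted non-negative solutions to x_1+…+x_3 = 10 number C(10+2,2) = 66.
Subtract solutions that violate a single cap (substitute x_i' = x_i − (cap_i+1)): x_1 ≥ 6 gives C(6,2) = 15; x_2 ≥ 7 gives C(5,2) = 10; x_3 ≥ 9 gives C(3,2) = 3. Together 28.
No two caps can be exceeded simultaneously, so the pair terms are all 0.
By inclusion–exclusion the count is 66 − 28 + 0 = 38.

38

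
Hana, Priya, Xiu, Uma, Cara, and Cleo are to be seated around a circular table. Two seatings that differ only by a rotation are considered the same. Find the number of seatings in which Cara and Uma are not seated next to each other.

Without the restriction there are (5)! = 120 seatings.
Seatings with Cara beside Uma: treat them as a block with 2 internal orders, giving 2 × (4)! = 48.
Subtracting, 120 − 48 = 72.

72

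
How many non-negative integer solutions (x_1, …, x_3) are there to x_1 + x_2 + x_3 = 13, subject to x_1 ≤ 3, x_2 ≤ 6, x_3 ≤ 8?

14

Ignoring the caps, the number of non-negative solutions to x_1+…+x_3 = 13 is C(15,2) = 105.
Subtract solutions that violate a single cap (substitute x_i' = x_i − (cap_i+1)): x_1 ≥ 4 gives C(11,2) = 55; x_2 ≥ 7 gives C(8,2) = 28; x_3 ≥ 9 gives C(6,2) = 15. Together 98.
Add back pairs where two caps are both exceeded: 6 + 1 + 0 = 7.
By inclusion–exclusion the count is 105 − 98 + 7 = 14.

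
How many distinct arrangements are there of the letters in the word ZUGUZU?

The 6 letters of ZUGUZU have repeats: U appearing 3 times and Z appearing twice.
The number of distinct arrangements is 6!/(3!·2!) = 720/12 = 60.

60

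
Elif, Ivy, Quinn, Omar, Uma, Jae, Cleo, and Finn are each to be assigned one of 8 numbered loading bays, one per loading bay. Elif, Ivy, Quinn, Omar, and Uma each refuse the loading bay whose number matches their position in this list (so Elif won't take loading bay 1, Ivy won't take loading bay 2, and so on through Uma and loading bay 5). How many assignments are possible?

21234

Let Aᵢ (for 1 ≤ i ≤ 5) be the placements that put person i in their forbidden loading bay. Any j of these fix j positions, leaving (8−j)! ways to fill the rest, and there are C(5,j) ways to pick which j.
By inclusion–exclusion, the number of valid placements is Σ_{j=0}^{5} (−1)^j C(5,j)·(8−j)!.
Computing: 40320 − 25200 + 7200 − 1200 + 120 − 6 = 21234.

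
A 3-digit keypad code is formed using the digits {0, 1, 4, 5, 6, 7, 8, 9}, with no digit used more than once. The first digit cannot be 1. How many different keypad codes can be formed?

The first digit has 8−1 = 7 choices (anything except 1).
The remaining 2 digits are filled from the other 7 symbols without repetition: 7 × 6 = 42.
Total: 7 × 42 = 294.

294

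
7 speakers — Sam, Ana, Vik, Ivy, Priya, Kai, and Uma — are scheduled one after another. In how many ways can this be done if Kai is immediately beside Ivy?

1440

Place the 5 others and the Kai-Ivy pair as 6 objects in a line; the pair has 2 internal arrangements.
That gives 2 × 6! = 2 × 720 = 1440.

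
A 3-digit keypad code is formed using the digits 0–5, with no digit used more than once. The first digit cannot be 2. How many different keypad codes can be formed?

100

The first digit has 6−1 = 5 choices (anything except 2).
The remaining 2 digits are filled from the other 5 symbols without repetition: 5 × 4 = 20.
Total: 5 × 20 = 100.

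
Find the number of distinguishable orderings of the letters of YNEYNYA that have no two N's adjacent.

Total arrangements of YNEYNYA: 7!/(3!·2!) = 420.
Arrangements with the N's together: treat NN as one letter, giving (6)!/(3!) = 120.
Hence 420 − 120 = 300.

300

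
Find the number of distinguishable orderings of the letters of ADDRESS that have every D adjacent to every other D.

Treat the 2 copies of D as a single block. The multiset to arrange is then {DD, A, E, R, S, S}, 6 items in all.
That gives (6)!/(2!) = 360 arrangements.

360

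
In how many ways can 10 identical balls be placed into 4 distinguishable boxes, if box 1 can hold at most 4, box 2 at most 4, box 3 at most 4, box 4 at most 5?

By stars and bars, unrestricted non-negative solutions to x_1+…+x_4 = 10 number C(10+3,3) = 286.
Subtract solutions that violate a single cap (substitute x_i' = x_i − (cap_i+1)): x_1 ≥ 5 gives C(8,3) = 56; x_2 ≥ 5 gives C(8,3) = 56; x_3 ≥ 5 gives C(8,3) = 56; x_4 ≥ 6 gives C(7,3) = 35. Together 203.
Add back pairs where two caps are both exceeded: 1 + 1 + 0 + 1 + 0 + 0 = 3.
By inclusion–exclusion the count is 286 − 203 + 3 = 86.

86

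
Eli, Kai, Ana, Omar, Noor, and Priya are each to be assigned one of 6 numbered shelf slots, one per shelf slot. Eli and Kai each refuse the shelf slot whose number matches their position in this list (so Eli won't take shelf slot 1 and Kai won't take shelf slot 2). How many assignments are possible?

504

Let Aᵢ (for i ∈ {1, 2}) be the placements that put person i in their forbidden shelf slot. Any j of these fix j positions, leaving (6−j)! ways to fill the rest, and there are C(2,j) ways to pick which j.
By inclusion–exclusion, the number of valid placements is Σ_{j=0}^{2} (−1)^j C(2,j)·(6−j)!.
Computing: 720 − 240 + 24 = 504.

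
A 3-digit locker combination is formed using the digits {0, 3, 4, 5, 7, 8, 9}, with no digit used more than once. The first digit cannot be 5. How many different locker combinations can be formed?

The first digit has 7−1 = 6 choices (anything except 5).
The remaining 2 digits are filled from the other 6 symbols without repetition: 6 × 5 = 30.
Total: 6 × 30 = 180.

180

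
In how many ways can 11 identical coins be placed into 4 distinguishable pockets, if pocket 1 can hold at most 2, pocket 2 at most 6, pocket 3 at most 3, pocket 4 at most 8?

74

By stars and bars, unrestricted non-negative solutions to x_1+…+x_4 = 11 number C(11+3,3) = 364.
Subtract solutions that violate a single cap (substitute x_i' = x_i − (cap_i+1)): x_1 ≥ 3 gives C(11,3) = 165; x_2 ≥ 7 gives C(7,3) = 35; x_3 ≥ 4 gives C(10,3) = 120; x_4 ≥ 9 gives C(5,3) = 10. Together 330.
Add back pairs where two caps are both exceeded: 4 + 35 + 0 + 1 + 0 + 0 = 40.
By inclusion–exclusion the count is 364 − 330 + 40 = 74.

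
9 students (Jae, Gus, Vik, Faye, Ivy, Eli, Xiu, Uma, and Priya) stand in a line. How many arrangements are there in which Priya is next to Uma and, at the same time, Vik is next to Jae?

Treat {Priya,Uma} as one block (2 orders) and {Vik,Jae} as another (2 orders).
That leaves 7 units to arrange: 2 × 2 × 7! = 4 × 5040 = 20160.

20160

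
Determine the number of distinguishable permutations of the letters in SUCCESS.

SUCCESS has 7 letters with C appearing twice and S appearing 3 times.
Dividing 7! = 5040 by 3!·2! = 12 for the repeated letters gives 420.

420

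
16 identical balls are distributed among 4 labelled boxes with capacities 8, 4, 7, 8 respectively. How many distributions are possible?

240

Without the upper bounds there are C(19,3) = 969 ways to split 16 among 4 boxes.
Subtract solutions that violate a single cap (substitute x_i' = x_i − (cap_i+1)): x_1 ≥ 9 gives C(10,3) = 120; x_2 ≥ 5 gives C(14,3) = 364; x_3 ≥ 8 gives C(11,3) = 165; x_4 ≥ 9 gives C(10,3) = 120. Together 769.
Add back pairs where two caps are both exceeded: 10 + 0 + 0 + 20 + 10 + 0 = 40.
By inclusion–exclusion the count is 969 − 769 + 40 = 240.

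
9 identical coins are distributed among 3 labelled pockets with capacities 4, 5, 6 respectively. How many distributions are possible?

Ignoring the caps, the number of non-negative solutions to x_1+…+x_3 = 9 is C(11,2) = 55.
Subtract solutions that violate a single cap (substitute x_i' = x_i − (cap_i+1)): x_1 ≥ 5 gives C(6,2) = 15; x_2 ≥ 6 gives C(5,2) = 10; x_3 ≥ 7 gives C(4,2) = 6. Together 31.
No two caps can be exceeded simultaneously, so the pair terms are all 0.
By inclusion–exclusion the count is 55 − 31 + 0 = 24.

24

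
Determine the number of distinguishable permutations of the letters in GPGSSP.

GPGSSP has 6 letters with G appearing twice, P appearing twice, and S appearing twice.
Dividing 6! = 720 by 2!·2!·2! = 8 for the repeated letters gives 90.

90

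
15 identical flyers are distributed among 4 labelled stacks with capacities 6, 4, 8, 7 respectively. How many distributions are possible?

196

Without the upper bounds there are C(18,3) = 816 ways to split 15 among 4 stacks.
Subtract solutions that violate a single cap (substitute x_i' = x_i − (cap_i+1)): x_1 ≥ 7 gives C(11,3) = 165; x_2 ≥ 5 gives C(13,3) = 286; x_3 ≥ 9 gives C(9,3) = 84; x_4 ≥ 8 gives C(10,3) = 120. Together 655.
Add back pairs where two caps are both exceeded: 20 + 0 + 1 + 4 + 10 + 0 = 35.
By inclusion–exclusion the count is 816 − 655 + 35 = 196.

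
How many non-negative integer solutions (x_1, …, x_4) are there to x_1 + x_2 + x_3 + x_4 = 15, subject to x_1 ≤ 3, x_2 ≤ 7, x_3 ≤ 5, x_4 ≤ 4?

34

Ignoring the caps, the number of non-negative solutions to x_1+…+x_4 = 15 is C(18,3) = 816.
Subtract solutions that violate a single cap (substitute x_i' = x_i − (cap_i+1)): x_1 ≥ 4 gives C(14,3) = 364; x_2 ≥ 8 gives C(10,3) = 120; x_3 ≥ 6 gives C(12,3) = 220; x_4 ≥ 5 gives C(13,3) = 286. Together 990.
Add back pairs where two caps are both exceeded: 20 + 56 + 84 + 4 + 10 + 35 = 209.
Subtract triples: 0 + 0 + 1 + 0 = 1.
By inclusion–exclusion the count is 816 − 990 + 209 − 1 = 34.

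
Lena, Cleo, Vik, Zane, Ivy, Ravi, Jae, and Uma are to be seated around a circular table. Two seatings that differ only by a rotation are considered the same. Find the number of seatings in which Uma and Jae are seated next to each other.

1440

Treat {Uma, Jae} as one unit (2 internal orders) and seat the resulting 7 units around the table: (6)! circular arrangements.
So 2 × (6)! = 2 × 720 = 1440.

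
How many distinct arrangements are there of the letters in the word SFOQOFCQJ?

45360

SFOQOFCQJ has 9 letters with F appearing twice, O appearing twice, and Q appearing twice.
Dividing 9! = 362880 by 2!·2!·2! = 8 for the repeated letters gives 45360.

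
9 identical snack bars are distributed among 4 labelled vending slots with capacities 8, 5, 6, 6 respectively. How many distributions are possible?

By stars and bars, unrestricted non-negative solutions to x_1+…+x_4 = 9 number C(9+3,3) = 220.
Subtract solutions that violate a single cap (substitute x_i' = x_i − (cap_i+1)): x_1 ≥ 9 gives C(3,3) = 1; x_2 ≥ 6 gives C(6,3) = 20; x_3 ≥ 7 gives C(5,3) = 10; x_4 ≥ 7 gives C(5,3) = 10. Together 41.
No two caps can be exceeded simultaneously, so the pair terms are all 0.
By inclusion–exclusion the count is 220 − 41 + 0 = 179.

179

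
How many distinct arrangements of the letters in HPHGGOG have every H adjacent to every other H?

Treat the 2 copies of H as a single block. The multiset to arrange is then {HH, G, G, G, O, P}, 6 items in all.
That gives (6)!/(3!) = 120 arrangements.

120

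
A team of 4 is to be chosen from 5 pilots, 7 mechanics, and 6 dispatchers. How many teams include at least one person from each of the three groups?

Unrestricted: C(18,4) = 3060 ways to pick any 4 of the 18.
Selections missing a whole group: no pilots → C(13,4) = 715; no mechanics → C(11,4) = 330; no dispatchers → C(12,4) = 495.
Add back selections omitting two groups (i.e. drawn from a single group): C(5,4) + C(7,4) + C(6,4) = 55.
By inclusion–exclusion: 3060 − 1540 + 55 = 1575.

1575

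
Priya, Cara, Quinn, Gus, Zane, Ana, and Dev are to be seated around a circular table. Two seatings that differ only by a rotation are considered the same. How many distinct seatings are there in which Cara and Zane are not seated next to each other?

480

All circular seatings of 7 people number (6)! = 720.
Seatings with Cara beside Zane: treat them as a block with 2 internal orders, giving 2 × (5)! = 240.
Subtracting, 720 − 240 = 480.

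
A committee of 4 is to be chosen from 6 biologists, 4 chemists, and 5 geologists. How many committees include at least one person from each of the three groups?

Unrestricted: C(15,4) = 1365 ways to pick any 4 of the 15.
Selections missing a whole group: no biologists → C(9,4) = 126; no chemists → C(11,4) = 330; no geologists → C(10,4) = 210.
Add back selections omitting two groups (i.e. drawn from a single group): C(6,4) + C(4,4) + C(5,4) = 21.
By inclusion–exclusion: 1365 − 666 + 21 = 720.

720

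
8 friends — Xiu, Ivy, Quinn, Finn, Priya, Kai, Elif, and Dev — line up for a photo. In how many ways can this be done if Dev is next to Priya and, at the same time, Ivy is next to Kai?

2880

Treat {Dev,Priya} as one block (2 orders) and {Ivy,Kai} as another (2 orders).
That leaves 6 units to arrange: 2 × 2 × 6! = 4 × 720 = 2880.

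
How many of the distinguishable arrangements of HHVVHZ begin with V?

20

Fix V in the first position and arrange the remaining 5 letters.
Those 5 letters have H appearing 3 times, giving (5)!/(3!) = 20.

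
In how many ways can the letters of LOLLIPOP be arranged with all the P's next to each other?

420

Treat the 2 copies of P as a single block. The multiset to arrange is then {PP, I, L, L, L, O, O}, 7 items in all.
That gives (7)!/(3!·2!) = 420 arrangements.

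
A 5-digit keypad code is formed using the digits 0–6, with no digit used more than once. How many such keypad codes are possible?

2520

Choose and order 5 of the 7 symbols: the first digit has 7 options, the next 6, and so on down to 3.
7 × 6 × 5 × 4 × 3 = 2520.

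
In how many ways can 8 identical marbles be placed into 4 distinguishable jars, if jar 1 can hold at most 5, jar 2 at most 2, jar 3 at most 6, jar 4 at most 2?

By stars and bars, unrestricted non-negative solutions to x_1+…+x_4 = 8 number C(8+3,3) = 165.
Subtract solutions that violate a single cap (substitute x_i' = x_i − (cap_i+1)): x_1 ≥ 6 gives C(5,3) = 10; x_2 ≥ 3 gives C(8,3) = 56; x_3 ≥ 7 gives C(4,3) = 4; x_4 ≥ 3 gives C(8,3) = 56. Together 126.
Add back pairs where two caps are both exceeded: 0 + 0 + 0 + 0 + 10 + 0 = 10.
By inclusion–exclusion the count is 165 − 126 + 10 = 49.

49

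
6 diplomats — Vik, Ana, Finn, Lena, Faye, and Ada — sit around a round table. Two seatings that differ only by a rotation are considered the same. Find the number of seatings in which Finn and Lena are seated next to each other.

Glue Finn and Lena into a block (2 internal orders). Seating 5 units around a circle gives (4)! arrangements.
So 2 × (4)! = 2 × 24 = 48.

48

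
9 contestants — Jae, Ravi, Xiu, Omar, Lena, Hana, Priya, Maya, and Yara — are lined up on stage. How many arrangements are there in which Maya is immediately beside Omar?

80640

Place the 7 others and the Maya-Omar pair as 8 objects in a line; the pair has 2 internal arrangements.
So the count is 2·(8)! = 80640.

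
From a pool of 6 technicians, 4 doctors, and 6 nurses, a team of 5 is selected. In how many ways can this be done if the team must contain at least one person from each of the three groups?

With no constraint there are C(16,5) = 4368 possible selections.
Selections missing a whole group: no technicians → C(10,5) = 252; no doctors → C(12,5) = 792; no nurses → C(10,5) = 252.
Add back selections omitting two groups (i.e. drawn from a single group): C(6,5) + C(4,5) + C(6,5) = 12.
By inclusion–exclusion: 4368 − 1296 + 12 = 3084.

3084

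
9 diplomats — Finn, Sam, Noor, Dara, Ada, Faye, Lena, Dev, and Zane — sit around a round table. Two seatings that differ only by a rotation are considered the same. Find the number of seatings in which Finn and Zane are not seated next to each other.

30240

All circular seatings of 9 people number (8)! = 40320.
Seatings with Finn beside Zane: treat them as a block with 2 internal orders, giving 2 × (7)! = 10080.
Subtracting, 40320 − 10080 = 30240.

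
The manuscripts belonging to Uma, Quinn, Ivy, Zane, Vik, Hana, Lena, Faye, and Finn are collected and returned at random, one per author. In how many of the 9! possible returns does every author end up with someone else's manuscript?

133496

Let Aᵢ be the assignments in which author i gets their own manuscript. We want the size of the complement of A₁∪…∪A_9.
By inclusion–exclusion this is Σ_{j=0}^{9} (−1)^j C(9,j)·(9−j)!.
Computing: 362880 − 362880 + 181440 − 60480 + 15120 − 3024 + 504 − 72 + 9 − 1 = 133496.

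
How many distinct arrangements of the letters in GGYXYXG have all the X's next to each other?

Treat the 2 copies of X as a single block. The multiset to arrange is then {XX, G, G, G, Y, Y}, 6 items in all.
That gives (6)!/(3!·2!) = 60 arrangements.

60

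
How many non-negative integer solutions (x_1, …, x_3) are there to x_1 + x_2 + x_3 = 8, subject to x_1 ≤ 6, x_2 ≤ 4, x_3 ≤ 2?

By stars and bars, unrestricted non-negative solutions to x_1+…+x_3 = 8 number C(8+2,2) = 45.
Subtract solutions that violate a single cap (substitute x_i' = x_i − (cap_i+1)): x_1 ≥ 7 gives C(3,2) = 3; x_2 ≥ 5 gives C(5,2) = 10; x_3 ≥ 3 gives C(7,2) = 21. Together 34.
Add back pairs where two caps are both exceeded: 0 + 0 + 1 = 1.
By inclusion–exclusion the count is 45 − 34 + 1 = 12.

12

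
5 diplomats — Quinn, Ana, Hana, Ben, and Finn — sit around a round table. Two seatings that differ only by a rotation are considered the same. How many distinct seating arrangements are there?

24

Fix one person's seat to break rotational symmetry; the remaining 4 people can be arranged in (4)! = 24 ways.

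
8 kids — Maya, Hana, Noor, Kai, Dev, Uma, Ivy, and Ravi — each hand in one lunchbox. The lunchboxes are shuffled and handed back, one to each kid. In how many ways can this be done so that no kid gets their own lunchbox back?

Count assignments avoiding every fixed point. For any j of the 8 kids fixed to their own lunchbox, the other 8−j can be arranged in (8−j)! ways.
By inclusion–exclusion this is Σ_{j=0}^{8} (−1)^j C(8,j)·(8−j)!.
Computing: 40320 − 40320 + 20160 − 6720 + 1680 − 336 + 56 − 8 + 1 = 14833.

14833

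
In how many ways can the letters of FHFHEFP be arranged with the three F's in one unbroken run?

Treat the 3 copies of F as a single block. The multiset to arrange is then {FFF, E, H, H, P}, 5 items in all.
That gives (5)!/(2!) = 60 arrangements.

60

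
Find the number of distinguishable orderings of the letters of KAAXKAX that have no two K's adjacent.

Total arrangements of KAAXKAX: 7!/(3!·2!·2!) = 210.
Arrangements with the K's together: treat KK as one letter, giving (6)!/(3!·2!) = 60.
Subtracting, 210 − 60 = 150 arrangements keep the K's apart.

150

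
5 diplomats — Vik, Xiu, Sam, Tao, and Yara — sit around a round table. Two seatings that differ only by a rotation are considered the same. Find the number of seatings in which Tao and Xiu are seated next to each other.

Glue Tao and Xiu into a block (2 internal orders). Seating 4 units around a circle gives (3)! arrangements.
So 2 × (3)! = 2 × 6 = 12.

12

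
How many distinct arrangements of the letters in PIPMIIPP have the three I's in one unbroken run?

30

Treat the 3 copies of I as a single block. The multiset to arrange is then {III, M, P, P, P, P}, 6 items in all.
That gives (6)!/(4!) = 30 arrangements.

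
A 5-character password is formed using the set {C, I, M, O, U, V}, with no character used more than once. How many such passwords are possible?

With no repetition, fill the 5 characters in order: 6 choices, then 5, down to 2.
6 × 5 × 4 × 3 × 2 = 720.

720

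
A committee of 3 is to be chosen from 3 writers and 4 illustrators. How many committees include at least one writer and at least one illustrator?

30

Total 3-person selections from all 7: C(7,3) = 35.
Subtract selections that omit an entire group: no writers → C(4,3) = 4; no illustrators → C(3,3) = 1.
Both groups omitted at once is impossible, so 35 − 5 = 30.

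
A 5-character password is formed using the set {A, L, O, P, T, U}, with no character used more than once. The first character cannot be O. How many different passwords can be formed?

600

The first character has 6−1 = 5 choices (anything except O).
The remaining 4 characters are filled from the other 5 symbols without repetition: 5 × 4 × 3 × 2 = 120.
Total: 5 × 120 = 600.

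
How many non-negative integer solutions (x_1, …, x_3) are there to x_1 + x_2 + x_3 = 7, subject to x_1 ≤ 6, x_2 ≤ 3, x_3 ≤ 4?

By stars and bars, unrestricted non-negative solutions to x_1+…+x_3 = 7 number C(7+2,2) = 36.
Subtract solutions that violate a single cap (substitute x_i' = x_i − (cap_i+1)): x_1 ≥ 7 gives C(2,2) = 1; x_2 ≥ 4 gives C(5,2) = 10; x_3 ≥ 5 gives C(4,2) = 6. Together 17.
No two caps can be exceeded simultaneously, so the pair terms are all 0.
By inclusion–exclusion the count is 36 − 17 + 0 = 19.

19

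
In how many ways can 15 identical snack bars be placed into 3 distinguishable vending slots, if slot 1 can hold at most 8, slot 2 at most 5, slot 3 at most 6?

15

Ignoring the caps, the number of non-negative solutions to x_1+…+x_3 = 15 is C(17,2) = 136.
Subtract solutions that violate a single cap (substitute x_i' = x_i − (cap_i+1)): x_1 ≥ 9 gives C(8,2) = 28; x_2 ≥ 6 gives C(11,2) = 55; x_3 ≥ 7 gives C(10,2) = 45. Together 128.
Add back pairs where two caps are both exceeded: 1 + 0 + 6 = 7.
By inclusion–exclusion the count is 136 − 128 + 7 = 15.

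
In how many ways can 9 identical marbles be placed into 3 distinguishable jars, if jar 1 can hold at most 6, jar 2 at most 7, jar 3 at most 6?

40

Ignoring the caps, the number of non-negative solutions to x_1+…+x_3 = 9 is C(11,2) = 55.
Subtract solutions that violate a single cap (substitute x_i' = x_i − (cap_i+1)): x_1 ≥ 7 gives C(4,2) = 6; x_2 ≥ 8 gives C(3,2) = 3; x_3 ≥ 7 gives C(4,2) = 6. Together 15.
No two caps can be exceeded simultaneously, so the pair terms are all 0.
By inclusion–exclusion the count is 55 − 15 + 0 = 40.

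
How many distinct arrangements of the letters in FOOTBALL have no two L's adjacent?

7560

Total arrangements of FOOTBALL: 8!/(2!·2!) = 10080.
If the two L's are adjacent, glue them into one block, leaving 7 items to arrange: (7)!/(2!) = 2520 ways.
Hence 10080 − 2520 = 7560.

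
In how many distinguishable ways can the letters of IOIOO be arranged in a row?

IOIOO has 5 letters with I appearing twice and O appearing 3 times.
So there are 5! / (3!·2!) = 10 distinguishable arrangements.

10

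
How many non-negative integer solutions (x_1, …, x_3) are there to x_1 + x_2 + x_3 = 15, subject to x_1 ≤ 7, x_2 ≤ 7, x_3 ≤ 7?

28

By stars and bars, unrestricted non-negative solutions to x_1+…+x_3 = 15 number C(15+2,2) = 136.
Subtract solutions that violate a single cap (substitute x_i' = x_i − (cap_i+1)): x_1 ≥ 8 gives C(9,2) = 36; x_2 ≥ 8 gives C(9,2) = 36; x_3 ≥ 8 gives C(9,2) = 36. Together 108.
No two caps can be exceeded simultaneously, so the pair terms are all 0.
By inclusion–exclusion the count is 136 − 108 + 0 = 28.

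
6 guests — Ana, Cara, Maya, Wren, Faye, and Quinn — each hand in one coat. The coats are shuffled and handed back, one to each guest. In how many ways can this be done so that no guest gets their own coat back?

This is the derangement count D_6: permutations of 6 items with no fixed point.
By inclusion–exclusion this is Σ_{j=0}^{6} (−1)^j C(6,j)·(6−j)!.
Computing: 720 − 720 + 360 − 120 + 30 − 6 + 1 = 265.

265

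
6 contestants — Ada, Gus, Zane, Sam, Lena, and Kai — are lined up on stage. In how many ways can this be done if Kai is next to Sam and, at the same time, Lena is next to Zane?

96

Treat {Kai,Sam} as one block (2 orders) and {Lena,Zane} as another (2 orders).
That leaves 4 units to arrange: 2 × 2 × 4! = 4 × 24 = 96.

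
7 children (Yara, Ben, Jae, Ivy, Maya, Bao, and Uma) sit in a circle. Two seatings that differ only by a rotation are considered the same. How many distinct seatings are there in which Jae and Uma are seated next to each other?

Treat {Jae, Uma} as one unit (2 internal orders) and seat the resulting 6 units around the table: (5)! circular arrangements.
So 2 × (5)! = 2 × 120 = 240.

240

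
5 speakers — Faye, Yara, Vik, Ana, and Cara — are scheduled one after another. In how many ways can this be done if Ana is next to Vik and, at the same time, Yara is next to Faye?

Treat {Ana,Vik} as one block (2 orders) and {Yara,Faye} as another (2 orders).
That leaves 3 units to arrange: 2 × 2 × 3! = 4 × 6 = 24.

24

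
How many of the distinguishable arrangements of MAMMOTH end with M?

360

With the last slot taken by M, it remains to arrange the other 6 letters (AMMOTH).
Those 6 letters have M appearing twice, giving (6)!/(2!) = 360.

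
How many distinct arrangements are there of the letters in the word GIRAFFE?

2520

Letter multiplicities in GIRAFFE: A×1, E×1, F×2, G×1, I×1, R×1.
The number of distinct arrangements is 7!/(2!) = 5040/2 = 2520.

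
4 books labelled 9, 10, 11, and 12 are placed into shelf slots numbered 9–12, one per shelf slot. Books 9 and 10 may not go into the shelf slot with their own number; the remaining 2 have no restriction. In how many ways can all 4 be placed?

Let Aᵢ (for i ∈ {9, 10}) be the placements that put book i in its forbidden shelf slot. Any j of these fix j positions, leaving (4−j)! ways to fill the rest, and there are C(2,j) ways to pick which j.
By inclusion–exclusion, the number of valid placements is Σ_{j=0}^{2} (−1)^j C(2,j)·(4−j)!.
Computing: 24 − 12 + 2 = 14.

14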